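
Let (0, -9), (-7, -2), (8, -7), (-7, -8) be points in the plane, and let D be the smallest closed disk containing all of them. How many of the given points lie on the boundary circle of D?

3

By Welzl's lemma the MEC is supported by two points (diametrically opposite) or three points (on a circumcircle).
The minimum enclosing circle is determined by three boundary points: (-7, -2), (8, -7), (-7, -8).
Their circumcentre is (1/3, -5) with r² = 565/9.
The farthest remaining point (0, -9) is at distance² 145/9 ≤ 565/9.
The points at distance exactly r from the centre are (-7, -2), (8, -7), (-7, -8) — 3 points.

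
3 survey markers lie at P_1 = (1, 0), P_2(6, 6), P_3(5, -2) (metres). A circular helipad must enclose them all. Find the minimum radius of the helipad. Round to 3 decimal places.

4.141

Side lengths²: P_1P_2² = 61, P_1P_3² = 20, P_2P_3² = 65.
Since P_2P_3² = 65 < 61 + 20 = 81, the triangle is acute, so the smallest enclosing circle is the circumcircle.
Circumcentre = (155/34, 36/17), r² = 19825/1156.
r = √(19825/1156) ≈ 4.141.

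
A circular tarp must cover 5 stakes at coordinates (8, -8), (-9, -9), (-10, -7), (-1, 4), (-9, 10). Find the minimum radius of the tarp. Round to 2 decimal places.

12.40

A smallest enclosing disk is always determined by at most three of the input points on its boundary.
The minimum enclosing circle is determined by three boundary points: (8, -8), (-9, -9), (-9, 10).
Their circumcentre is (-35/34, 0.5) with r² = 88885/578.
The farthest remaining point (-10, -7) is at distance² 79025/578 ≤ 88885/578.
r = √(88885/578) ≈ 12.40.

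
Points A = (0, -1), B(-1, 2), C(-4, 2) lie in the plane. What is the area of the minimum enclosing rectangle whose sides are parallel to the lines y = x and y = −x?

10.5

In coordinates u = x + y, v = x − y the rectangle is axis-aligned; the map (x,y)→(u,v) scales areas by 2.
u-values: -1, 1, -2; range = 1 − (-2) = 3.
v-values: 1, -3, -6; range = 1 − (-6) = 7.
Area = (3 × 7) / 2 = 10.5.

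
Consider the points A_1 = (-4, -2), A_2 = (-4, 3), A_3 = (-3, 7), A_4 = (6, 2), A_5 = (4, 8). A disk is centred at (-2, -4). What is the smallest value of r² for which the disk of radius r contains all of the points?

The required radius is the distance from (-2, -4) to the farthest point.
Squared distances: 8, 53, 122, 100, 180.
Maximum is 180, attained at A_5.

180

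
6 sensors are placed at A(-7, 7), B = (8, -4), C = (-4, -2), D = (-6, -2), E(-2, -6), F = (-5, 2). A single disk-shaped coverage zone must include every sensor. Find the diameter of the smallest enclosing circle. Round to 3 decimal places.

A smallest enclosing disk is always determined by at most three of the input points on its boundary.
The farthest pair is A–B with squared distance 346. The circle on this segment as diameter has centre (0.5, 1.5) and r² = 346/4 = 86.5.
Check C: distance² to centre = 32.5 ≤ 86.5, so it lies inside.
All remaining points lie in this disk, and no smaller disk contains both endpoints, so this is the minimum enclosing circle.
Diameter = 2r = 2√(86.5) ≈ 18.601.

18.601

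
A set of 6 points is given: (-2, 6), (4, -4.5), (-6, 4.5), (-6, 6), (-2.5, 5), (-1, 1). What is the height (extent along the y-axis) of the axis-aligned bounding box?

max y = 6, min y = -4.5, so height = 10.5.

10.5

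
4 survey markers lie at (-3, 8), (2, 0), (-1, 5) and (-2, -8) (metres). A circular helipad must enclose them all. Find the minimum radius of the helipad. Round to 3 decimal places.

The farthest pair is (-3, 8)–(-2, -8) with squared distance 257. The circle on this segment as diameter has centre (-2.5, 0) and r² = 257/4 = 64.25.
Check (2, 0): distance² to centre = 20.25 ≤ 64.25, so it lies inside.
All remaining points lie in this disk, and no smaller disk contains both endpoints, so this is the minimum enclosing circle.
r = √(64.25) ≈ 8.016.

8.016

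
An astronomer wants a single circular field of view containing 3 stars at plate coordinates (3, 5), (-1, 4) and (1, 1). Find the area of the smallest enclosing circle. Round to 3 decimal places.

17.712

Call the three points A, B, C in the order given.
Side lengths²: AB² = 17, AC² = 20, BC² = 13.
Since AC² = 20 < 17 + 13 = 30, the triangle is acute, so the smallest enclosing circle is the circumcircle.
Circumcentre = (9/7, 47/14), r² = 1105/196.
Area = π·r² = π·1105/196 ≈ 17.712.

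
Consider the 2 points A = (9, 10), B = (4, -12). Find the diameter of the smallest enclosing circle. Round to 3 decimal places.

The smallest circle enclosing two points has them as diameter endpoints.
Centre = midpoint = (6.5, -1); r² = |AB|²/4 = 509/4 = 127.25.
Diameter = 2r = 2√(127.25) ≈ 22.561.

22.561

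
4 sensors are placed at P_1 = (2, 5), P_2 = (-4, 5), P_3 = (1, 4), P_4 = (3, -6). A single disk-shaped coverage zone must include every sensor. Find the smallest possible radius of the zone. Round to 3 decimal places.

The farthest pair is P_2–P_4 with squared distance 170. The circle on this segment as diameter has centre (-0.5, -0.5) and r² = 170/4 = 42.5.
Check P_1: distance² to centre = 36.5 ≤ 42.5, so it lies inside.
All remaining points lie in this disk, and no smaller disk contains both endpoints, so this is the minimum enclosing circle.
r = √(42.5) ≈ 6.519.

6.519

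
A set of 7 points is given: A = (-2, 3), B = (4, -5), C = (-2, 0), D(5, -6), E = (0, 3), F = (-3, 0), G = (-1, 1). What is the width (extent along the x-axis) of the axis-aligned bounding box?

max x = 5, min x = -3, so width = 8.

8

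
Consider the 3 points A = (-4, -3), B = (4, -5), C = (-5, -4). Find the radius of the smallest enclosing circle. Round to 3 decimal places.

Side lengths²: AB² = 68, AC² = 2, BC² = 82.
Since BC² = 82 ≥ 68 + 2 = 70, the angle opposite BC is not acute, so the smallest enclosing circle has BC as diameter.
Centre = midpoint of BC = (-0.5, -4.5), r² = 82/4 = 20.5.
r = √(20.5) ≈ 4.528.

4.528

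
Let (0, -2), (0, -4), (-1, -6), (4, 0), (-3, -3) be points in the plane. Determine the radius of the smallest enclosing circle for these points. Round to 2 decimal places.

The minimum enclosing circle of a finite set is fixed by two of the points (as a diameter) or three (as a circumcircle).
The minimum enclosing circle is determined by three boundary points: (-1, -6), (4, 0), (-3, -3).
Their circumcentre is (17/18, -137/54) with r² = 22997/1458.
The farthest remaining point (0, -4) is at distance² 4421/1458 ≤ 22997/1458.
r = √(22997/1458) ≈ 3.97.

3.97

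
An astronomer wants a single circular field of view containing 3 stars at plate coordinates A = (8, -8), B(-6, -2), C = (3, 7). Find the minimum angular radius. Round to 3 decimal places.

Side lengths²: AB² = 232, AC² = 250, BC² = 162.
Since AC² = 250 < 232 + 162 = 394, the triangle is acute, so the smallest enclosing circle is the circumcircle.
Circumcentre = (2.5, -1.5), r² = 72.5.
r = √(72.5) ≈ 8.515.

8.515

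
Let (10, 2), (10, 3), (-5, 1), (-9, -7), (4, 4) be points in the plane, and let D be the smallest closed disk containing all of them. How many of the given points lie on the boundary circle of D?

2

A smallest enclosing disk is always determined by at most three of the input points on its boundary.
The farthest pair is (10, 3)–(-9, -7) with squared distance 461. The circle on this segment as diameter has centre (0.5, -2) and r² = 461/4 = 115.25.
Check (10, 2): distance² to centre = 106.25 ≤ 115.25, so it lies inside.
All remaining points lie in this disk, and no smaller disk contains both endpoints, so this is the minimum enclosing circle.
The points at distance exactly r from the centre are (10, 3), (-9, -7) — 2 points.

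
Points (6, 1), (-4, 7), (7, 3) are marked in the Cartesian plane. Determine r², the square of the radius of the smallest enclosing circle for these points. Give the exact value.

Call the three points A, B, C in the order given.
Side lengths²: AB² = 136, AC² = 5, BC² = 137.
Since BC² = 137 < 136 + 5 = 141, the triangle is acute, so the smallest enclosing circle is the circumcircle.
Circumcentre = (35/26, 119/26), r² = 11645/338.

11645/338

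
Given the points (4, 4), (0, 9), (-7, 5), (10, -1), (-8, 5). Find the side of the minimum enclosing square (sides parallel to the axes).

The bounding box has width 18 and height 10.
An axis-aligned square enclosing the set must have side ≥ max(width, height).
So the minimum side is max(18, 10) = 18.

18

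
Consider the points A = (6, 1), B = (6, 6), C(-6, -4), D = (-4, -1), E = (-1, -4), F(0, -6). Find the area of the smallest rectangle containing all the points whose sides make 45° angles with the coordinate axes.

In coordinates u = x + y, v = x − y the rectangle is axis-aligned; the map (x,y)→(u,v) scales areas by 2.
u-values: 7, 12, -10, -5, -5, -6; range = 12 − (-10) = 22.
v-values: 5, 0, -2, -3, 3, 6; range = 6 − (-3) = 9.
Area = (22 × 9) / 2 = 99.

99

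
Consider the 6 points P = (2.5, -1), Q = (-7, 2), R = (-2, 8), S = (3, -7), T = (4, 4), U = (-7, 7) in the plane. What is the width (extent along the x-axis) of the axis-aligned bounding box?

max x = 4, min x = -7, so width = 11.

11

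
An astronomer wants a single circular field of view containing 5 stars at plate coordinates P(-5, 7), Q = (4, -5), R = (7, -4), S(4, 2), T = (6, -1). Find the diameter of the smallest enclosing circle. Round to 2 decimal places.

16.28

The farthest pair is P–R with squared distance 265. The circle on this segment as diameter has centre (1, 1.5) and r² = 265/4 = 66.25.
Check Q: distance² to centre = 51.25 ≤ 66.25, so it lies inside.
All remaining points lie in this disk, and no smaller disk contains both endpoints, so this is the minimum enclosing circle.
Diameter = 2r = 2√(66.25) ≈ 16.28.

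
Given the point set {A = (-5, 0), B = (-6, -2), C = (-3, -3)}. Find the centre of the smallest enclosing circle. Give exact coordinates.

(-59/14, -23/14)

Side lengths²: AB² = 5, AC² = 13, BC² = 10.
Since AC² = 13 < 10 + 5 = 15, the triangle is acute, so the smallest enclosing circle is the circumcircle.
Circumcentre = (-59/14, -23/14), r² = 325/98.
Centre = (-59/14, -23/14).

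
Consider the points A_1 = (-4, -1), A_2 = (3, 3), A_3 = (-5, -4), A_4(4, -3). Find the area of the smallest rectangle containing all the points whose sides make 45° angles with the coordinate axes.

In coordinates u = x + y, v = x − y the rectangle is axis-aligned; the map (x,y)→(u,v) scales areas by 2.
u-values: -5, 6, -9, 1; range = 6 − (-9) = 15.
v-values: -3, 0, -1, 7; range = 7 − (-3) = 10.
Area = (15 × 10) / 2 = 75.

75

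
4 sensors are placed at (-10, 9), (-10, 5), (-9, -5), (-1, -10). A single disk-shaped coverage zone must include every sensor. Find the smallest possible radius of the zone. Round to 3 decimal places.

10.512

The minimum enclosing circle of a finite set is fixed by two of the points (as a diameter) or three (as a circumcircle).
The farthest pair is (-10, 9)–(-1, -10) with squared distance 442. The circle on this segment as diameter has centre (-5.5, -0.5) and r² = 442/4 = 110.5.
Check (-10, 5): distance² to centre = 50.5 ≤ 110.5, so it lies inside.
All remaining points lie in this disk, and no smaller disk contains both endpoints, so this is the minimum enclosing circle.
r = √(110.5) ≈ 10.512.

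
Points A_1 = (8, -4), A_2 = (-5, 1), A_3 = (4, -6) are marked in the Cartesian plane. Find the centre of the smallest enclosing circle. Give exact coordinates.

Side lengths²: A_1A_2² = 194, A_1A_3² = 20, A_2A_3² = 130.
Since A_1A_2² = 194 ≥ 130 + 20 = 150, the angle opposite A_1A_2 is not acute, so the smallest enclosing circle has A_1A_2 as diameter.
Centre = midpoint of A_1A_2 = (1.5, -1.5), r² = 194/4 = 48.5.
Centre = (1.5, -1.5).

(1.5, -1.5)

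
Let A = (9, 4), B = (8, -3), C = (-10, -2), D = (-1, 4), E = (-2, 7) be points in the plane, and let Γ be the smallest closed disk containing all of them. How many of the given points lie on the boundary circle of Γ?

The minimum enclosing circle of a finite set is fixed by two of the points (as a diameter) or three (as a circumcircle).
The farthest pair is A–C with squared distance 397. The circle on this segment as diameter has centre (-0.5, 1) and r² = 397/4 = 99.25.
Check B: distance² to centre = 88.25 ≤ 99.25, so it lies inside.
All remaining points lie in this disk, and no smaller disk contains both endpoints, so this is the minimum enclosing circle.
The points at distance exactly r from the centre are A, C — 2 points.

2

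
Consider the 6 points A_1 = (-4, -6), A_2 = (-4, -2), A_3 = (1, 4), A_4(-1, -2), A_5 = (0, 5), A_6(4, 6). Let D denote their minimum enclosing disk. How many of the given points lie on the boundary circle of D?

A smallest enclosing disk is always determined by at most three of the input points on its boundary.
The farthest pair is A_1–A_6 with squared distance 208. The circle on this segment as diameter has centre (0, 0) and r² = 208/4 = 52.
Check A_2: distance² to centre = 20 ≤ 52, so it lies inside.
All remaining points lie in this disk, and no smaller disk contains both endpoints, so this is the minimum enclosing circle.
The points at distance exactly r from the centre are A_1, A_6 — 2 points.

2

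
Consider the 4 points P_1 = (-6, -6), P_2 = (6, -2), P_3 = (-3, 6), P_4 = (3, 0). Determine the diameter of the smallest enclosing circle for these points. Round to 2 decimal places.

14.27

A smallest enclosing disk is always determined by at most three of the input points on its boundary.
The minimum enclosing circle is determined by three boundary points: P_1, P_2, P_3.
Their circumcentre is (-23/22, -19/22) with r² = 12325/242.
The farthest remaining point P_4 is at distance² 4141/242 ≤ 12325/242.
Diameter = 2r = 2√(12325/242) ≈ 14.27.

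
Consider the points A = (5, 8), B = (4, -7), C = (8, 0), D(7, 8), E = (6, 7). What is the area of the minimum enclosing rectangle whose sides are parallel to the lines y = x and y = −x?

In coordinates u = x + y, v = x − y the rectangle is axis-aligned; the map (x,y)→(u,v) scales areas by 2.
u-values: 13, -3, 8, 15, 13; range = 15 − (-3) = 18.
v-values: -3, 11, 8, -1, -1; range = 11 − (-3) = 14.
Area = (18 × 14) / 2 = 126.

126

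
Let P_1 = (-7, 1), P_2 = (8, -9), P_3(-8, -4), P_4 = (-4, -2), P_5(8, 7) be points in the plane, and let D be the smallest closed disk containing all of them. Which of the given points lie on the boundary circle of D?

P_2, P_3, P_5

A smallest enclosing disk is always determined by at most three of the input points on its boundary.
The minimum enclosing circle is determined by three boundary points: P_2, P_3, P_5.
Their circumcentre is (1.71875, -1) with r² = 103.4541015625.
The farthest remaining point P_1 is at distance² 80.0166015625 ≤ 103.4541015625.
The points at distance exactly r from the centre are P_2, P_3, P_5 — 3 points.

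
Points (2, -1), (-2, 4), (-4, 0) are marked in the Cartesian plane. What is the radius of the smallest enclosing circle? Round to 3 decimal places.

Call the three points A, B, C in the order given.
Side lengths²: AB² = 41, AC² = 37, BC² = 20.
Since AB² = 41 < 37 + 20 = 57, the triangle is acute, so the smallest enclosing circle is the circumcircle.
Circumcentre = (-10/13, 23/26), r² = 7585/676.
r = √(7585/676) ≈ 3.350.

3.350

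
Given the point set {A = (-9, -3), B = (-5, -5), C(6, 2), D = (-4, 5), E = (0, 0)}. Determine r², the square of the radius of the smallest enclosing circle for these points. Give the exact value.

62.5

By Welzl's lemma the MEC is supported by two points (diametrically opposite) or three points (on a circumcircle).
The farthest pair is A–C with squared distance 250. The circle on this segment as diameter has centre (-1.5, -0.5) and r² = 250/4 = 62.5.
Check B: distance² to centre = 32.5 ≤ 62.5, so it lies inside.
All remaining points lie in this disk, and no smaller disk contains both endpoints, so this is the minimum enclosing circle.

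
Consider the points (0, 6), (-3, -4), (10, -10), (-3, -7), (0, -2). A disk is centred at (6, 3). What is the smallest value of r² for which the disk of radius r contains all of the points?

185

The required radius is the distance from (6, 3) to the farthest point.
Squared distances: 45, 130, 185, 181, 61.
Maximum is 185, attained at (10, -10).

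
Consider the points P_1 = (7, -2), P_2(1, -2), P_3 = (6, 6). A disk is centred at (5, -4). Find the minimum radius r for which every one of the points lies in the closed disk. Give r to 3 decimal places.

10.050

The required radius is the distance from (5, -4) to the farthest point.
Squared distances: 8, 20, 101.
Maximum is 101, attained at P_3.
r = √101 ≈ 10.050.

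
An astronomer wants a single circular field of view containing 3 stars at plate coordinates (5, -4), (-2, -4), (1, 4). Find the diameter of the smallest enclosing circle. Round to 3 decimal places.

Call the three points A, B, C in the order given.
Side lengths²: AB² = 49, AC² = 80, BC² = 73.
Since AC² = 80 < 73 + 49 = 122, the triangle is acute, so the smallest enclosing circle is the circumcircle.
Circumcentre = (1.5, -0.75), r² = 22.8125.
Diameter = 2r = 2√(22.8125) ≈ 9.552.

9.552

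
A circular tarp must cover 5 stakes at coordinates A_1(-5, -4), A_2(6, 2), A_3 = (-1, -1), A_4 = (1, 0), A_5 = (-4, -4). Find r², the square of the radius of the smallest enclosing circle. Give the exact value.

39.25

By Welzl's lemma the MEC is supported by two points (diametrically opposite) or three points (on a circumcircle).
The farthest pair is A_1–A_2 with squared distance 157. The circle on this segment as diameter has centre (0.5, -1) and r² = 157/4 = 39.25.
Check A_3: distance² to centre = 2.25 ≤ 39.25, so it lies inside.
All remaining points lie in this disk, and no smaller disk contains both endpoints, so this is the minimum enclosing circle.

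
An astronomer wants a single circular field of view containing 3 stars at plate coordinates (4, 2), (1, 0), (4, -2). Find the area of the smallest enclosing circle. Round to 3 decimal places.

14.748

Call the three points A, B, C in the order given.
Side lengths²: AB² = 13, AC² = 16, BC² = 13.
Since AC² = 16 < 13 + 13 = 26, the triangle is acute, so the smallest enclosing circle is the circumcircle.
Circumcentre = (19/6, 0), r² = 169/36.
Area = π·r² = π·169/36 ≈ 14.748.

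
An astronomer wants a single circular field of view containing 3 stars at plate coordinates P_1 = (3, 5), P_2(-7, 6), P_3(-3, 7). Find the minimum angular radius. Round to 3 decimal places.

5.025

Side lengths²: P_1P_2² = 101, P_1P_3² = 40, P_2P_3² = 17.
Since P_1P_2² = 101 ≥ 40 + 17 = 57, the angle opposite P_1P_2 is not acute, so the smallest enclosing circle has P_1P_2 as diameter.
Centre = midpoint of P_1P_2 = (-2, 5.5), r² = 101/4 = 25.25.
r = √(25.25) ≈ 5.025.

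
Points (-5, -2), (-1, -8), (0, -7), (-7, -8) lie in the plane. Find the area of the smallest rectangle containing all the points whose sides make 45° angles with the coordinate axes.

40

In coordinates u = x + y, v = x − y the rectangle is axis-aligned; the map (x,y)→(u,v) scales areas by 2.
u-values: -7, -9, -7, -15; range = -7 − (-15) = 8.
v-values: -3, 7, 7, 1; range = 7 − (-3) = 10.
Area = (8 × 10) / 2 = 40.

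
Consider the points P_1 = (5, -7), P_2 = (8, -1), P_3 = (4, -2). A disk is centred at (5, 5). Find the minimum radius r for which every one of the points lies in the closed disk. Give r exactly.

12

The required radius is the distance from (5, 5) to the farthest point.
Squared distances: 144, 45, 50.
Maximum is 144, attained at P_1.
r = √144 = 12.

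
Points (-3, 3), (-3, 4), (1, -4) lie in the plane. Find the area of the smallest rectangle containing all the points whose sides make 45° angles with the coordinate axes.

In coordinates u = x + y, v = x − y the rectangle is axis-aligned; the map (x,y)→(u,v) scales areas by 2.
u-values: 0, 1, -3; range = 1 − (-3) = 4.
v-values: -6, -7, 5; range = 5 − (-7) = 12.
Area = (4 × 12) / 2 = 24.

24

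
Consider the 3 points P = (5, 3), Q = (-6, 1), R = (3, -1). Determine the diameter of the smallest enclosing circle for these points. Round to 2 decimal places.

11.18

Side lengths²: PQ² = 125, PR² = 20, QR² = 85.
Since PQ² = 125 ≥ 85 + 20 = 105, the angle opposite PQ is not acute, so the smallest enclosing circle has PQ as diameter.
Centre = midpoint of PQ = (-0.5, 2), r² = 125/4 = 31.25.
Diameter = 2r = 2√(31.25) ≈ 11.18.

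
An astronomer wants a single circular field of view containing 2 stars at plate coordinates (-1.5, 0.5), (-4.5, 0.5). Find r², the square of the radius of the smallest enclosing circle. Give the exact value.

The smallest circle enclosing two points has them as diameter endpoints.
Centre = midpoint = (-3, 0.5); r² = |(-1.5, 0.5)−(-4.5, 0.5)|²/4 = 9/4 = 2.25.

2.25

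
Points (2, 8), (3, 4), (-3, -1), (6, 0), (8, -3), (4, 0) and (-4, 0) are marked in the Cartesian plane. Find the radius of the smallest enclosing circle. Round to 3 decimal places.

The minimum enclosing circle of a finite set is fixed by two of the points (as a diameter) or three (as a circumcircle).
The minimum enclosing circle is determined by three boundary points: (2, 8), (8, -3), (-4, 0).
Their circumcentre is (51/19, 47/38) with r² = 66725/1444.
The farthest remaining point (-3, -1) is at distance² 53881/1444 ≤ 66725/1444.
r = √(66725/1444) ≈ 6.798.

6.798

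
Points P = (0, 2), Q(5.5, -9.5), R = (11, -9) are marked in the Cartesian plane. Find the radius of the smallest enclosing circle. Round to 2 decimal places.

Side lengths²: PQ² = 162.5, PR² = 242, QR² = 30.5.
Since PR² = 242 ≥ 162.5 + 30.5 = 193, the angle opposite PR is not acute, so the smallest enclosing circle has PR as diameter.
Centre = midpoint of PR = (5.5, -3.5), r² = 242/4 = 60.5.
r = √(60.5) ≈ 7.78.

7.78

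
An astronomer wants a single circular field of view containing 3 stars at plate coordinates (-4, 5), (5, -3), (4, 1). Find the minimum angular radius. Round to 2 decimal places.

6.02

Call the three points A, B, C in the order given.
Side lengths²: AB² = 145, AC² = 80, BC² = 17.
Since AB² = 145 ≥ 80 + 17 = 97, the angle opposite AB is not acute, so the smallest enclosing circle has AB as diameter.
Centre = midpoint of AB = (0.5, 1), r² = 145/4 = 36.25.
r = √(36.25) ≈ 6.02.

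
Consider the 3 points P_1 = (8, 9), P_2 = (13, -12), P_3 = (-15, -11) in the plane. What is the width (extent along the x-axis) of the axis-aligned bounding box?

28

max x = 13, min x = -15, so width = 28.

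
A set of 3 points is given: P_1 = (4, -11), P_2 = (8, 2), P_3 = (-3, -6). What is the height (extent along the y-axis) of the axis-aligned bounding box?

max y = 2, min y = -11, so height = 13.

13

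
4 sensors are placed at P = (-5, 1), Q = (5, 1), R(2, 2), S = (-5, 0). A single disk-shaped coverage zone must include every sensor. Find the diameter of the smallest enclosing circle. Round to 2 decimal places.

By Welzl's lemma the MEC is supported by two points (diametrically opposite) or three points (on a circumcircle).
The farthest pair is Q–S with squared distance 101. The circle on this segment as diameter has centre (0, 0.5) and r² = 101/4 = 25.25.
Check P: distance² to centre = 25.25 ≤ 25.25, so it lies inside.
All remaining points lie in this disk, and no smaller disk contains both endpoints, so this is the minimum enclosing circle.
Diameter = 2r = 2√(25.25) ≈ 10.05.

10.05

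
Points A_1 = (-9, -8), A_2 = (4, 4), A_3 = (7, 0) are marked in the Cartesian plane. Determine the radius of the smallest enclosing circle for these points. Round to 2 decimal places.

8.99

Side lengths²: A_1A_2² = 313, A_1A_3² = 320, A_2A_3² = 25.
Since A_1A_3² = 320 < 313 + 25 = 338, the triangle is acute, so the smallest enclosing circle is the circumcircle.
Circumcentre = (-31/22, -35/11), r² = 39125/484.
r = √(39125/484) ≈ 8.99.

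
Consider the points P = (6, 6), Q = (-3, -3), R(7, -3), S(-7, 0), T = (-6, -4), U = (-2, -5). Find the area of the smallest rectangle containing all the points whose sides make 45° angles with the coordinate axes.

187

In coordinates u = x + y, v = x − y the rectangle is axis-aligned; the map (x,y)→(u,v) scales areas by 2.
u-values: 12, -6, 4, -7, -10, -7; range = 12 − (-10) = 22.
v-values: 0, 0, 10, -7, -2, 3; range = 10 − (-7) = 17.
Area = (22 × 17) / 2 = 187.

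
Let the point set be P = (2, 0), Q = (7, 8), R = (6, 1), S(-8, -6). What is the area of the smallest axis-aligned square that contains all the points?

The bounding box has width 15 and height 14.
An axis-aligned square enclosing the set must have side ≥ max(width, height).
So the minimum side is max(15, 14) = 15.
Area = 15² = 225.

225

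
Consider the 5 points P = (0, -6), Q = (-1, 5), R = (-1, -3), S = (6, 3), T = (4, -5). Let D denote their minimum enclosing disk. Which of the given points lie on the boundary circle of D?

The minimum enclosing circle of a finite set is fixed by two of the points (as a diameter) or three (as a circumcircle).
The minimum enclosing circle is determined by three boundary points: P, Q, S.
Their circumcentre is (1.26, -0.34) with r² = 33.6232.
The farthest remaining point T is at distance² 29.2232 ≤ 33.6232.
The points at distance exactly r from the centre are P, Q, S — 3 points.

P, Q, S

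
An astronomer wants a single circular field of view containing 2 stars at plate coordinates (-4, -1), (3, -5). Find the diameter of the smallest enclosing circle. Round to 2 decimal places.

8.06

The smallest circle enclosing two points has them as diameter endpoints.
Centre = midpoint = (-0.5, -3); r² = |(-4, -1)−(3, -5)|²/4 = 65/4 = 16.25.
Diameter = 2r = 2√(16.25) ≈ 8.06.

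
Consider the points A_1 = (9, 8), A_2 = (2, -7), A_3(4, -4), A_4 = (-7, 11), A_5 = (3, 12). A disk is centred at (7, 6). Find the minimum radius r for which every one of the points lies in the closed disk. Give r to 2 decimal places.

The required radius is the distance from (7, 6) to the farthest point.
Squared distances: 8, 194, 109, 221, 52.
Maximum is 221, attained at A_4.
r = √221 ≈ 14.87.

14.87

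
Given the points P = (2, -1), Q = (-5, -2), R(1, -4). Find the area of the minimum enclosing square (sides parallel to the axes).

The bounding box has width 7 and height 3.
An axis-aligned square enclosing the set must have side ≥ max(width, height).
So the minimum side is max(7, 3) = 7.
Area = 7² = 49.

49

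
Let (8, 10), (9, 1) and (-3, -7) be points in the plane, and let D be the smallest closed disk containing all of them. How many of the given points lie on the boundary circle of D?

2

Call the three points A, B, C in the order given.
Side lengths²: AB² = 82, AC² = 410, BC² = 208.
Since AC² = 410 ≥ 208 + 82 = 290, the angle opposite AC is not acute, so the smallest enclosing circle has AC as diameter.
Centre = midpoint of AC = (2.5, 1.5), r² = 410/4 = 102.5.
The points at distance exactly r from the centre are (8, 10), (-3, -7) — 2 points.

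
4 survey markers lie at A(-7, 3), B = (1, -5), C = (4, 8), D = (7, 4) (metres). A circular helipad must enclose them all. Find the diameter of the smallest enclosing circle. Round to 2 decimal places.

14.31

The minimum enclosing circle of a finite set is fixed by two of the points (as a diameter) or three (as a circumcircle).
The minimum enclosing circle is determined by three boundary points: A, B, D.
Their circumcentre is (0.1, 2.1) with r² = 51.22.
The farthest remaining point C is at distance² 50.02 ≤ 51.22.
Diameter = 2r = 2√(51.22) ≈ 14.31.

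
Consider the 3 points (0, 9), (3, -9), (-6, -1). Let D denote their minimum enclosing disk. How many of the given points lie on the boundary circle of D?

2

Call the three points A, B, C in the order given.
Side lengths²: AB² = 333, AC² = 136, BC² = 145.
Since AB² = 333 ≥ 145 + 136 = 281, the angle opposite AB is not acute, so the smallest enclosing circle has AB as diameter.
Centre = midpoint of AB = (1.5, 0), r² = 333/4 = 83.25.
The points at distance exactly r from the centre are (0, 9), (3, -9) — 2 points.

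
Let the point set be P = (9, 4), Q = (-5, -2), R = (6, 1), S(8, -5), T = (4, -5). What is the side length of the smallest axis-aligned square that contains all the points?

The bounding box has width 14 and height 9.
An axis-aligned square enclosing the set must have side ≥ max(width, height).
So the minimum side is max(14, 9) = 14.

14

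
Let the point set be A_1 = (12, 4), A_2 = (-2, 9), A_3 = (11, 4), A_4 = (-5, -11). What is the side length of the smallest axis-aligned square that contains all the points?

20

The bounding box has width 17 and height 20.
An axis-aligned square enclosing the set must have side ≥ max(width, height).
So the minimum side is max(17, 20) = 20.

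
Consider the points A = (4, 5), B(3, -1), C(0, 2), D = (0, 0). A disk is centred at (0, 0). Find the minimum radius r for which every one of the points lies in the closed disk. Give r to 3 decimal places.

6.403

The required radius is the distance from (0, 0) to the farthest point.
Squared distances: 41, 10, 4, 0.
Maximum is 41, attained at A.
r = √41 ≈ 6.403.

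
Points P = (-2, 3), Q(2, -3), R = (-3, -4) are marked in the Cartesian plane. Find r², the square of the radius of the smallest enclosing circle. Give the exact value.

4225/289

Side lengths²: PQ² = 52, PR² = 50, QR² = 26.
Since PQ² = 52 < 50 + 26 = 76, the triangle is acute, so the smallest enclosing circle is the circumcircle.
Circumcentre = (-18/17, -12/17), r² = 4225/289.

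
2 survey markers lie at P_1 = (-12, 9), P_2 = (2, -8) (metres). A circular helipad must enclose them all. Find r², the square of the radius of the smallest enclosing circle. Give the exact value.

The smallest circle enclosing two points has them as diameter endpoints.
Centre = midpoint = (-5, 0.5); r² = |P_1P_2|²/4 = 485/4 = 121.25.

121.25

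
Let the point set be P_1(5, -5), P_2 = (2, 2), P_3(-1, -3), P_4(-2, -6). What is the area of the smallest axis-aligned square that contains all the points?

The bounding box has width 7 and height 8.
An axis-aligned square enclosing the set must have side ≥ max(width, height).
So the minimum side is max(7, 8) = 8.
Area = 8² = 64.

64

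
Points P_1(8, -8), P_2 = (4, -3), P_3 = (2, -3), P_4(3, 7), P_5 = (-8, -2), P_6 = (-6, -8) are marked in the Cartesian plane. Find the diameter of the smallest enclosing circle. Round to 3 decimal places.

By Welzl's lemma the MEC is supported by two points (diametrically opposite) or three points (on a circumcircle).
The minimum enclosing circle is determined by three boundary points: P_1, P_4, P_6.
Their circumcentre is (1, -2) with r² = 85.
The farthest remaining point P_5 is at distance² 81 ≤ 85.
Diameter = 2r = 2√85 ≈ 18.439.

18.439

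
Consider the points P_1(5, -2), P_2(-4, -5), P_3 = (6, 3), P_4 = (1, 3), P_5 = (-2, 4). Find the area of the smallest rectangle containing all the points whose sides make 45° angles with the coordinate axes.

In coordinates u = x + y, v = x − y the rectangle is axis-aligned; the map (x,y)→(u,v) scales areas by 2.
u-values: 3, -9, 9, 4, 2; range = 9 − (-9) = 18.
v-values: 7, 1, 3, -2, -6; range = 7 − (-6) = 13.
Area = (18 × 13) / 2 = 117.

117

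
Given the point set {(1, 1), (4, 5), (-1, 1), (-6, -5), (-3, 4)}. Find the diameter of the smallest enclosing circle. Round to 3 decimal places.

The minimum enclosing circle of a finite set is fixed by two of the points (as a diameter) or three (as a circumcircle).
The farthest pair is (4, 5)–(-6, -5) with squared distance 200. The circle on this segment as diameter has centre (-1, 0) and r² = 200/4 = 50.
Check (1, 1): distance² to centre = 5 ≤ 50, so it lies inside.
All remaining points lie in this disk, and no smaller disk contains both endpoints, so this is the minimum enclosing circle.
Diameter = 2r = 2√50 ≈ 14.142.

14.142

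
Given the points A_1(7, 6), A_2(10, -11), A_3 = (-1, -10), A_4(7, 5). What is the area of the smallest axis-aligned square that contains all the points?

289

The bounding box has width 11 and height 17.
An axis-aligned square enclosing the set must have side ≥ max(width, height).
So the minimum side is max(11, 17) = 17.
Area = 17² = 289.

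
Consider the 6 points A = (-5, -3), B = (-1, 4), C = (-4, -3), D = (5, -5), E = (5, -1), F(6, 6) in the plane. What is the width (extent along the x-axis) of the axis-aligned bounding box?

max x = 6, min x = -5, so width = 11.

11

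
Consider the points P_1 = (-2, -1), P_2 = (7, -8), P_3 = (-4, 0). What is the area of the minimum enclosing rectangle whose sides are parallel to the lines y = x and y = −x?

In coordinates u = x + y, v = x − y the rectangle is axis-aligned; the map (x,y)→(u,v) scales areas by 2.
u-values: -3, -1, -4; range = -1 − (-4) = 3.
v-values: -1, 15, -4; range = 15 − (-4) = 19.
Area = (3 × 19) / 2 = 28.5.

28.5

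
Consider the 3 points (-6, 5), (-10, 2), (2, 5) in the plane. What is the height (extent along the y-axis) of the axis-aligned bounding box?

3

max y = 5, min y = 2, so height = 3.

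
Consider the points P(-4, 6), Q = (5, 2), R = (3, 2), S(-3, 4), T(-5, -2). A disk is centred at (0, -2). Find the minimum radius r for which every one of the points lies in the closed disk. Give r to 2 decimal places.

8.94

The required radius is the distance from (0, -2) to the farthest point.
Squared distances: 80, 41, 25, 45, 25.
Maximum is 80, attained at P.
r = √80 ≈ 8.94.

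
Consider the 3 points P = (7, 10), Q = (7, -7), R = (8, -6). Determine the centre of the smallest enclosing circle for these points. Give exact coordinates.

(7, 1.5)

Side lengths²: PQ² = 289, PR² = 257, QR² = 2.
Since PQ² = 289 ≥ 257 + 2 = 259, the angle opposite PQ is not acute, so the smallest enclosing circle has PQ as diameter.
Centre = midpoint of PQ = (7, 1.5), r² = 289/4 = 72.25.
Centre = (7, 1.5).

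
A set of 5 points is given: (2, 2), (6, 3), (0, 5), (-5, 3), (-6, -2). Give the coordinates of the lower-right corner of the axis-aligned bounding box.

(6, -2)

x-range [-6, 6], y-range [-2, 5].
The lower-right corner is (6, -2).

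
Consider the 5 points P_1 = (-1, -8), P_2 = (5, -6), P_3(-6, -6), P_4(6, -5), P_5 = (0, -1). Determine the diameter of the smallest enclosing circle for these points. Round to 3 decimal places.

By Welzl's lemma the MEC is supported by two points (diametrically opposite) or three points (on a circumcircle).
The farthest pair is P_3–P_4 with squared distance 145. The circle on this segment as diameter has centre (0, -5.5) and r² = 145/4 = 36.25.
Check P_1: distance² to centre = 7.25 ≤ 36.25, so it lies inside.
All remaining points lie in this disk, and no smaller disk contains both endpoints, so this is the minimum enclosing circle.
Diameter = 2r = 2√(36.25) ≈ 12.042.

12.042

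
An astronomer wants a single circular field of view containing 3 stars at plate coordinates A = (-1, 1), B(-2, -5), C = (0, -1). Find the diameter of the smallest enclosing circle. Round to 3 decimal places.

6.083

Side lengths²: AB² = 37, AC² = 5, BC² = 20.
Since AB² = 37 ≥ 20 + 5 = 25, the angle opposite AB is not acute, so the smallest enclosing circle has AB as diameter.
Centre = midpoint of AB = (-1.5, -2), r² = 37/4 = 9.25.
Diameter = 2r = 2√(9.25) ≈ 6.083.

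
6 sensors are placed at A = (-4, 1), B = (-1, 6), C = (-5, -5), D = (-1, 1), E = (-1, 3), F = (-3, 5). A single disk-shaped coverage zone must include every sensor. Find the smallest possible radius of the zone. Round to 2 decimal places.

5.85

The farthest pair is B–C with squared distance 137. The circle on this segment as diameter has centre (-3, 0.5) and r² = 137/4 = 34.25.
Check A: distance² to centre = 1.25 ≤ 34.25, so it lies inside.
All remaining points lie in this disk, and no smaller disk contains both endpoints, so this is the minimum enclosing circle.
r = √(34.25) ≈ 5.85.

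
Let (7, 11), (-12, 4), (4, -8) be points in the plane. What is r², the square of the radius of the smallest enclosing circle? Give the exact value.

37925/289

Call the three points A, B, C in the order given.
Side lengths²: AB² = 410, AC² = 370, BC² = 400.
Since AB² = 410 < 400 + 370 = 770, the triangle is acute, so the smallest enclosing circle is the circumcircle.
Circumcentre = (-11/17, 42/17), r² = 37925/289.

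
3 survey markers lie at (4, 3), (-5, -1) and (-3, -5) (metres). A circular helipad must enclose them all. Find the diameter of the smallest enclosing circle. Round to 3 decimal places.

Call the three points A, B, C in the order given.
Side lengths²: AB² = 97, AC² = 113, BC² = 20.
Since AC² = 113 < 97 + 20 = 117, the triangle is acute, so the smallest enclosing circle is the circumcircle.
Circumcentre = (7/22, -37/44), r² = 54805/1936.
Diameter = 2r = 2√(54805/1936) ≈ 10.641.

10.641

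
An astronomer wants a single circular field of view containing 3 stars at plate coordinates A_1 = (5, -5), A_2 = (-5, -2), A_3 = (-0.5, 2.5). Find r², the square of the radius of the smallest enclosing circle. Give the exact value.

18857/676

Side lengths²: A_1A_2² = 109, A_1A_3² = 86.5, A_2A_3² = 40.5.
Since A_1A_2² = 109 < 86.5 + 40.5 = 127, the triangle is acute, so the smallest enclosing circle is the circumcircle.
Circumcentre = (3/13, -71/26), r² = 18857/676.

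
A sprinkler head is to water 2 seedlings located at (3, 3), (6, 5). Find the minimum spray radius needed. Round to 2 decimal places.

1.80

The smallest circle enclosing two points has them as diameter endpoints.
Centre = midpoint = (4.5, 4); r² = |(3, 3)−(6, 5)|²/4 = 13/4 = 3.25.
r = √(3.25) ≈ 1.80.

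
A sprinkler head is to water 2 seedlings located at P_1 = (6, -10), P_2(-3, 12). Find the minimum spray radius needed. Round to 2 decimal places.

The smallest circle enclosing two points has them as diameter endpoints.
Centre = midpoint = (1.5, 1); r² = |P_1P_2|²/4 = 565/4 = 141.25.
r = √(141.25) ≈ 11.88.

11.88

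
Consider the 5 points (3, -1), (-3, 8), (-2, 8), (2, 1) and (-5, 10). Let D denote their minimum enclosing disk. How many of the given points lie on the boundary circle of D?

2

The farthest pair is (3, -1)–(-5, 10) with squared distance 185. The circle on this segment as diameter has centre (-1, 4.5) and r² = 185/4 = 46.25.
Check (-3, 8): distance² to centre = 16.25 ≤ 46.25, so it lies inside.
All remaining points lie in this disk, and no smaller disk contains both endpoints, so this is the minimum enclosing circle.
The points at distance exactly r from the centre are (3, -1), (-5, 10) — 2 points.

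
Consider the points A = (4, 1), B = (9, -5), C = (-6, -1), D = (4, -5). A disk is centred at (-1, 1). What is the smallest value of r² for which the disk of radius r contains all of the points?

136

The required radius is the distance from (-1, 1) to the farthest point.
Squared distances: 25, 136, 29, 61.
Maximum is 136, attained at B.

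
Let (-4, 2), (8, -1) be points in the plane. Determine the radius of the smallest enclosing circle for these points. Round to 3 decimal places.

6.185

The smallest circle enclosing two points has them as diameter endpoints.
Centre = midpoint = (2, 0.5); r² = |(-4, 2)−(8, -1)|²/4 = 153/4 = 38.25.
r = √(38.25) ≈ 6.185.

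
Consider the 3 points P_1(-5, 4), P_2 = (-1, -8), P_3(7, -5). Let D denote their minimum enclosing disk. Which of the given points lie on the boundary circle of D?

P_1, P_2, P_3

Side lengths²: P_1P_2² = 160, P_1P_3² = 225, P_2P_3² = 73.
Since P_1P_3² = 225 < 160 + 73 = 233, the triangle is acute, so the smallest enclosing circle is the circumcircle.
Circumcentre = (5/6, -13/18), r² = 9125/162.
The points at distance exactly r from the centre are P_1, P_2, P_3 — 3 points.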